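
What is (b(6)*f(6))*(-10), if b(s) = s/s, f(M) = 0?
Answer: 0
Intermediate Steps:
b(s) = 1
(b(6)*f(6))*(-10) = (1*0)*(-10) = 0*(-10) = 0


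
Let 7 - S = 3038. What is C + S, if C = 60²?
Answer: 569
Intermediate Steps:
S = -3031 (S = 7 - 1*3038 = 7 - 3038 = -3031)
C = 3600
C + S = 3600 - 3031 = 569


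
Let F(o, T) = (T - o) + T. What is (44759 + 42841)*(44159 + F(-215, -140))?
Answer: 3862634400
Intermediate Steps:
F(o, T) = -o + 2*T
(44759 + 42841)*(44159 + F(-215, -140)) = (44759 + 42841)*(44159 + (-1*(-215) + 2*(-140))) = 87600*(44159 + (215 - 280)) = 87600*(44159 - 65) = 87600*44094 = 3862634400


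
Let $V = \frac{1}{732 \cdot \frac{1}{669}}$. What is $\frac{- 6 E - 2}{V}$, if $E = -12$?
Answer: $\frac{17080}{223} \approx 76.592$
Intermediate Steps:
$V = \frac{223}{244}$ ($V = \frac{1}{732 \cdot \frac{1}{669}} = \frac{1}{\frac{244}{223}} = \frac{223}{244} \approx 0.91393$)
$\frac{- 6 E - 2}{V} = \frac{\left(-6\right) \left(-12\right) - 2}{\frac{223}{244}} = \left(72 - 2\right) \frac{244}{223} = 70 \cdot \frac{244}{223} = \frac{17080}{223}$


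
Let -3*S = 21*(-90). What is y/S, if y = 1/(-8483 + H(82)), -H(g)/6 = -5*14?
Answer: -1/5079690 ≈ -1.9686e-7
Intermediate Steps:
H(g) = 420 (H(g) = -(-30)*14 = -6*(-70) = 420)
S = 630 (S = -7*(-90) = -1/3*(-1890) = 630)
y = -1/8063 (y = 1/(-8483 + 420) = 1/(-8063) = -1/8063 ≈ -0.00012402)
y/S = -1/8063/630 = -1/8063*1/630 = -1/5079690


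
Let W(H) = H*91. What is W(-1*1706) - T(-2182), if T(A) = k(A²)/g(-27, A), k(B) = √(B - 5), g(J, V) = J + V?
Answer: -155246 + √4761119/2209 ≈ -1.5525e+5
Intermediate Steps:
W(H) = 91*H
k(B) = √(-5 + B)
T(A) = √(-5 + A²)/(-27 + A)
W(-1*1706) - T(-2182) = 91*(-1*1706) - √(-5 + (-2182)²)/(-27 - 2182) = 91*(-1706) - √(-5 + 4761124)/(-2209) = -155246 - (-1)*√4761119/2209 = -155246 + √4761119/2209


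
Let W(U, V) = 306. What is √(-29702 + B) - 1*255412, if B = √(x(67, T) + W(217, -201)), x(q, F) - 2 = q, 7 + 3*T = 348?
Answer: -255412 + I*√(29702 - 5*√15) ≈ -2.5541e+5 + 172.29*I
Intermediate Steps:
T = 341/3 (T = -7/3 + (⅓)*348 = -7/3 + 116 = 341/3 ≈ 113.67)
x(q, F) = 2 + q
B = 5*√15 (B = √((2 + 67) + 306) = √(69 + 306) = √375 = 5*√15 ≈ 19.365)
√(-29702 + B) - 1*255412 = √(-29702 + 5*√15) - 1*255412 = √(-29702 + 5*√15) - 255412 = -255412 + √(-29702 + 5*√15)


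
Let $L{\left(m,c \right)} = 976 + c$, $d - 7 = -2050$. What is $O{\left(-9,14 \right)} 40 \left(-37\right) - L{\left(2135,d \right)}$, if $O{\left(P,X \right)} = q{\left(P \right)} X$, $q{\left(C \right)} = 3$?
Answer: $-61093$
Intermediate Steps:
$d = -2043$ ($d = 7 - 2050 = -2043$)
$O{\left(P,X \right)} = 3 X$
$O{\left(-9,14 \right)} 40 \left(-37\right) - L{\left(2135,d \right)} = 3 \cdot 14 \cdot 40 \left(-37\right) - \left(976 - 2043\right) = 42 \cdot 40 \left(-37\right) - -1067 = 1680 \left(-37\right) + 1067 = -62160 + 1067 = -61093$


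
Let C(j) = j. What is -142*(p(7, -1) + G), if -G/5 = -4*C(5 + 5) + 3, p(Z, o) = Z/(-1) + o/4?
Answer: -50481/2 ≈ -25241.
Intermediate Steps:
p(Z, o) = -Z + o/4 (p(Z, o) = Z*(-1) + o*(¼) = -Z + o/4)
G = 185 (G = -5*(-4*(5 + 5) + 3) = -5*(-4*10 + 3) = -5*(-40 + 3) = -5*(-37) = 185)
-142*(p(7, -1) + G) = -142*((-1*7 + (¼)*(-1)) + 185) = -142*((-7 - ¼) + 185) = -142*(-29/4 + 185) = -142*711/4 = -50481/2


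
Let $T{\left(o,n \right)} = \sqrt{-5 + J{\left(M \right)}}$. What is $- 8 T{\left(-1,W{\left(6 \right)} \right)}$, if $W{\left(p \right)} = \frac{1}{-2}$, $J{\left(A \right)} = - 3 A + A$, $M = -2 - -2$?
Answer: $- 8 i \sqrt{5} \approx - 17.889 i$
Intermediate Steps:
$M = 0$ ($M = -2 + 2 = 0$)
$J{\left(A \right)} = - 2 A$
$W{\left(p \right)} = - \frac{1}{2}$
$T{\left(o,n \right)} = i \sqrt{5}$ ($T{\left(o,n \right)} = \sqrt{-5 - 0} = \sqrt{-5 + 0} = \sqrt{-5} = i \sqrt{5}$)
$- 8 T{\left(-1,W{\left(6 \right)} \right)} = - 8 i \sqrt{5}$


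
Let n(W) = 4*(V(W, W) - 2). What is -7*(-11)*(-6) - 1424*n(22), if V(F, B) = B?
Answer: -114382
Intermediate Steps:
n(W) = -8 + 4*W (n(W) = 4*(W - 2) = 4*(-2 + W) = -8 + 4*W)
-7*(-11)*(-6) - 1424*n(22) = -7*(-11)*(-6) - 1424*(-8 + 4*22) = 77*(-6) - 1424*(-8 + 88) = -462 - 1424*80 = -462 - 113920 = -114382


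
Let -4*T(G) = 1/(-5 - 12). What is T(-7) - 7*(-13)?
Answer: 6189/68 ≈ 91.015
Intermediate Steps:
T(G) = 1/68 (T(G) = -1/(4*(-5 - 12)) = -¼/(-17) = -¼*(-1/17) = 1/68)
T(-7) - 7*(-13) = 1/68 - 7*(-13) = 1/68 + 91 = 6189/68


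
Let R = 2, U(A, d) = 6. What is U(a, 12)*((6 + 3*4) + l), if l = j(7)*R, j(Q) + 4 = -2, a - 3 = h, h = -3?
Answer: 36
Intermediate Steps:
a = 0 (a = 3 - 3 = 0)
j(Q) = -6 (j(Q) = -4 - 2 = -6)
l = -12 (l = -6*2 = -12)
U(a, 12)*((6 + 3*4) + l) = 6*((6 + 3*4) - 12) = 6*((6 + 12) - 12) = 6*(18 - 12) = 6*6 = 36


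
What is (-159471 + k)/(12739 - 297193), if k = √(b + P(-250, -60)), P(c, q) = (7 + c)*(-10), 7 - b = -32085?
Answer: 17719/31606 - √34522/284454 ≈ 0.55997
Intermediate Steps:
b = 32092 (b = 7 - 1*(-32085) = 7 + 32085 = 32092)
P(c, q) = -70 - 10*c
k = √34522 (k = √(32092 + (-70 - 10*(-250))) = √(32092 + (-70 + 2500)) = √(32092 + 2430) = √34522 ≈ 185.80)
(-159471 + k)/(12739 - 297193) = (-159471 + √34522)/(12739 - 297193) = (-159471 + √34522)/(-284454) = (-159471 + √34522)*(-1/284454) = 17719/31606 - √34522/284454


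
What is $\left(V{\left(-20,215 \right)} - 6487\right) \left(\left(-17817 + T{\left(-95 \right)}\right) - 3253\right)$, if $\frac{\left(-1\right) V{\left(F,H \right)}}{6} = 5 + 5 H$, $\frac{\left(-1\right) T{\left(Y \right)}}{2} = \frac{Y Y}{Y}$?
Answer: $270750960$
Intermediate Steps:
$T{\left(Y \right)} = - 2 Y$ ($T{\left(Y \right)} = - 2 \frac{Y Y}{Y} = - 2 \frac{Y^{2}}{Y} = - 2 Y$)
$V{\left(F,H \right)} = -30 - 30 H$ ($V{\left(F,H \right)} = - 6 \left(5 + 5 H\right) = -30 - 30 H$)
$\left(V{\left(-20,215 \right)} - 6487\right) \left(\left(-17817 + T{\left(-95 \right)}\right) - 3253\right) = \left(\left(-30 - 6450\right) - 6487\right) \left(\left(-17817 - -190\right) - 3253\right) = \left(\left(-30 - 6450\right) - 6487\right) \left(\left(-17817 + 190\right) - 3253\right) = \left(-6480 - 6487\right) \left(-17627 - 3253\right) = \left(-12967\right) \left(-20880\right) = 270750960$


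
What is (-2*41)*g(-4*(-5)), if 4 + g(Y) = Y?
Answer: -1312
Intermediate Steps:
g(Y) = -4 + Y
(-2*41)*g(-4*(-5)) = (-2*41)*(-4 - 4*(-5)) = -82*(-4 + 20) = -82*16 = -1312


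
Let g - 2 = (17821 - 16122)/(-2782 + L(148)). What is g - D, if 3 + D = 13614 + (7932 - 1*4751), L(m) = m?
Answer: -44226559/2634 ≈ -16791.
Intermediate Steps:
g = 3569/2634 (g = 2 + (17821 - 16122)/(-2782 + 148) = 2 + 1699/(-2634) = 2 + 1699*(-1/2634) = 2 - 1699/2634 = 3569/2634 ≈ 1.3550)
D = 16792 (D = -3 + (13614 + (7932 - 1*4751)) = -3 + (13614 + (7932 - 4751)) = -3 + (13614 + 3181) = -3 + 16795 = 16792)
g - D = 3569/2634 - 1*16792 = 3569/2634 - 16792 = -44226559/2634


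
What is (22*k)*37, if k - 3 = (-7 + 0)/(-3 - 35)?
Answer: 49247/19 ≈ 2591.9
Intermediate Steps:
k = 121/38 (k = 3 + (-7 + 0)/(-3 - 35) = 3 - 7/(-38) = 3 - 7*(-1/38) = 3 + 7/38 = 121/38 ≈ 3.1842)
(22*k)*37 = (22*(121/38))*37 = (1331/19)*37 = 49247/19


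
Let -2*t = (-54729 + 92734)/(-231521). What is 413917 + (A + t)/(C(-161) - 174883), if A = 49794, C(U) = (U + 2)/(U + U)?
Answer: 5396418155005001586/13037449216007 ≈ 4.1392e+5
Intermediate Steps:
C(U) = (2 + U)/(2*U) (C(U) = (2 + U)/((2*U)) = (2 + U)*(1/(2*U)) = (2 + U)/(2*U))
t = 38005/463042 (t = -(-54729 + 92734)/(2*(-231521)) = -38005*(-1)/(2*231521) = -1/2*(-38005/231521) = 38005/463042 ≈ 0.082077)
413917 + (A + t)/(C(-161) - 174883) = 413917 + (49794 + 38005/463042)/((1/2)*(2 - 161)/(-161) - 174883) = 413917 + 23056751353/(463042*((1/2)*(-1/161)*(-159) - 174883)) = 413917 + 23056751353/(463042*(159/322 - 174883)) = 413917 + 23056751353/(463042*(-56312167/322)) = 413917 + (23056751353/463042)*(-322/56312167) = 413917 - 3712136967833/13037449216007 = 5396418155005001586/13037449216007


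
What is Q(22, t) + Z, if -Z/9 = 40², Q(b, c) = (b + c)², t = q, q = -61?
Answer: -12879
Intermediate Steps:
t = -61
Z = -14400 (Z = -9*40² = -9*1600 = -14400)
Q(22, t) + Z = (22 - 61)² - 14400 = (-39)² - 14400 = 1521 - 14400 = -12879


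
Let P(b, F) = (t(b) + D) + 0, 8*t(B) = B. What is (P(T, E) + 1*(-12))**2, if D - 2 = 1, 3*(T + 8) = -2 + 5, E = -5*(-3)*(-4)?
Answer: 6241/64 ≈ 97.516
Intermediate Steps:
t(B) = B/8
E = -60 (E = 15*(-4) = -60)
T = -7 (T = -8 + (-2 + 5)/3 = -8 + (1/3)*3 = -8 + 1 = -7)
D = 3 (D = 2 + 1 = 3)
P(b, F) = 3 + b/8 (P(b, F) = (b/8 + 3) + 0 = (3 + b/8) + 0 = 3 + b/8)
(P(T, E) + 1*(-12))**2 = ((3 + (1/8)*(-7)) + 1*(-12))**2 = ((3 - 7/8) - 12)**2 = (17/8 - 12)**2 = (-79/8)**2 = 6241/64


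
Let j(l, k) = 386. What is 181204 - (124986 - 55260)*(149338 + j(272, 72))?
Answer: -10439474420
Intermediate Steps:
181204 - (124986 - 55260)*(149338 + j(272, 72)) = 181204 - (124986 - 55260)*(149338 + 386) = 181204 - 69726*149724 = 181204 - 1*10439655624 = 181204 - 10439655624 = -10439474420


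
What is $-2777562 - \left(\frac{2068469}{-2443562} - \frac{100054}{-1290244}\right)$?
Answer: $- \frac{1094633829008302731}{394098901141} \approx -2.7776 \cdot 10^{6}$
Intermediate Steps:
$-2777562 - \left(\frac{2068469}{-2443562} - \frac{100054}{-1290244}\right) = -2777562 - \left(2068469 \left(- \frac{1}{2443562}\right) - - \frac{50027}{645122}\right) = -2777562 - \left(- \frac{2068469}{2443562} + \frac{50027}{645122}\right) = -2777562 - - \frac{303042695511}{394098901141} = -2777562 + \frac{303042695511}{394098901141} = - \frac{1094633829008302731}{394098901141}$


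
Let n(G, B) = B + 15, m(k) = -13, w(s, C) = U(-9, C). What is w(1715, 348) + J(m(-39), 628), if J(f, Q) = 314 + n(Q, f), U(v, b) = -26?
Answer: 290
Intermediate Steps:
w(s, C) = -26
n(G, B) = 15 + B
J(f, Q) = 329 + f (J(f, Q) = 314 + (15 + f) = 329 + f)
w(1715, 348) + J(m(-39), 628) = -26 + (329 - 13) = -26 + 316 = 290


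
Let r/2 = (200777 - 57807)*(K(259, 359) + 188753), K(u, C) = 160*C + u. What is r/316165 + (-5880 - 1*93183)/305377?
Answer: 4304006788189273/19309903841 ≈ 2.2289e+5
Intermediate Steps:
K(u, C) = u + 160*C
r = 70470484880 (r = 2*((200777 - 57807)*((259 + 160*359) + 188753)) = 2*(142970*((259 + 57440) + 188753)) = 2*(142970*(57699 + 188753)) = 2*(142970*246452) = 2*35235242440 = 70470484880)
r/316165 + (-5880 - 1*93183)/305377 = 70470484880/316165 + (-5880 - 1*93183)/305377 = 70470484880*(1/316165) + (-5880 - 93183)*(1/305377) = 14094096976/63233 - 99063*1/305377 = 14094096976/63233 - 99063/305377 = 4304006788189273/19309903841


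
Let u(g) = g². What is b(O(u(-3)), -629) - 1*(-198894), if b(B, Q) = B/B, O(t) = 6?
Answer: 198895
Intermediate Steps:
b(B, Q) = 1
b(O(u(-3)), -629) - 1*(-198894) = 1 - 1*(-198894) = 1 + 198894 = 198895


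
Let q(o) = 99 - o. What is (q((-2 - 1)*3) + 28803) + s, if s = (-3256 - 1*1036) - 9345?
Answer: 15274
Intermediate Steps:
s = -13637 (s = (-3256 - 1036) - 9345 = -4292 - 9345 = -13637)
(q((-2 - 1)*3) + 28803) + s = ((99 - (-2 - 1)*3) + 28803) - 13637 = ((99 - (-3)*3) + 28803) - 13637 = ((99 - 1*(-9)) + 28803) - 13637 = ((99 + 9) + 28803) - 13637 = (108 + 28803) - 13637 = 28911 - 13637 = 15274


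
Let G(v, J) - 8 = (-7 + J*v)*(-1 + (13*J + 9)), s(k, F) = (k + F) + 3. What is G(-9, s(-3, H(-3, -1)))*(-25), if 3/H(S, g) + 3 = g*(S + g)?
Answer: 39750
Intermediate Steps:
H(S, g) = 3/(-3 + g*(S + g))
s(k, F) = 3 + F + k (s(k, F) = (F + k) + 3 = 3 + F + k)
G(v, J) = 8 + (-7 + J*v)*(8 + 13*J) (G(v, J) = 8 + (-7 + J*v)*(-1 + (13*J + 9)) = 8 + (-7 + J*v)*(-1 + (9 + 13*J)) = 8 + (-7 + J*v)*(8 + 13*J))
G(-9, s(-3, H(-3, -1)))*(-25) = (-48 - 91*(3 + 3/(-3 + (-1)**2 - 3*(-1)) - 3) + 8*(3 + 3/(-3 + (-1)**2 - 3*(-1)) - 3)*(-9) + 13*(-9)*(3 + 3/(-3 + (-1)**2 - 3*(-1)) - 3)**2)*(-25) = (-48 - 91*(3 + 3/(-3 + 1 + 3) - 3) + 8*(3 + 3/(-3 + 1 + 3) - 3)*(-9) + 13*(-9)*(3 + 3/(-3 + 1 + 3) - 3)**2)*(-25) = (-48 - 91*(3 + 3/1 - 3) + 8*(3 + 3/1 - 3)*(-9) + 13*(-9)*(3 + 3/1 - 3)**2)*(-25) = (-48 - 91*(3 + 3*1 - 3) + 8*(3 + 3*1 - 3)*(-9) + 13*(-9)*(3 + 3*1 - 3)**2)*(-25) = (-48 - 91*(3 + 3 - 3) + 8*(3 + 3 - 3)*(-9) + 13*(-9)*(3 + 3 - 3)**2)*(-25) = (-48 - 91*3 + 8*3*(-9) + 13*(-9)*3**2)*(-25) = (-48 - 273 - 216 + 13*(-9)*9)*(-25) = (-48 - 273 - 216 - 1053)*(-25) = -1590*(-25) = 39750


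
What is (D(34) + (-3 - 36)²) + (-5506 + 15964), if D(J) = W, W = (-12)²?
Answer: 12123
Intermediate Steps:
W = 144
D(J) = 144
(D(34) + (-3 - 36)²) + (-5506 + 15964) = (144 + (-3 - 36)²) + (-5506 + 15964) = (144 + (-39)²) + 10458 = (144 + 1521) + 10458 = 1665 + 10458 = 12123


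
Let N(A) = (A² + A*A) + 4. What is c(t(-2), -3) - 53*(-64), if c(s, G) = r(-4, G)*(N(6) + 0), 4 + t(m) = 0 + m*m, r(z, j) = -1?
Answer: 3316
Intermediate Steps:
N(A) = 4 + 2*A² (N(A) = (A² + A²) + 4 = 2*A² + 4 = 4 + 2*A²)
t(m) = -4 + m² (t(m) = -4 + (0 + m*m) = -4 + (0 + m²) = -4 + m²)
c(s, G) = -76 (c(s, G) = -((4 + 2*6²) + 0) = -((4 + 2*36) + 0) = -((4 + 72) + 0) = -(76 + 0) = -1*76 = -76)
c(t(-2), -3) - 53*(-64) = -76 - 53*(-64) = -76 + 3392 = 3316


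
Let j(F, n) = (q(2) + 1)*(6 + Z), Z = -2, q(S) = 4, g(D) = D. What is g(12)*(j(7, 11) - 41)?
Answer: -252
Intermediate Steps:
j(F, n) = 20 (j(F, n) = (4 + 1)*(6 - 2) = 5*4 = 20)
g(12)*(j(7, 11) - 41) = 12*(20 - 41) = 12*(-21) = -252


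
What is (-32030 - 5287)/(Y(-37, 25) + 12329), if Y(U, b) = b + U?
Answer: -37317/12317 ≈ -3.0297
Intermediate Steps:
Y(U, b) = U + b
(-32030 - 5287)/(Y(-37, 25) + 12329) = (-32030 - 5287)/((-37 + 25) + 12329) = -37317/(-12 + 12329) = -37317/12317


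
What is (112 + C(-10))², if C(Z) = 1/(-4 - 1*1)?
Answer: 312481/25 ≈ 12499.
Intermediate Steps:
C(Z) = -⅕ (C(Z) = 1/(-4 - 1) = 1/(-5) = -⅕)
(112 + C(-10))² = (112 - ⅕)² = (559/5)² = 312481/25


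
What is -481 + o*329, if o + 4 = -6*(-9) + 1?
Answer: 16298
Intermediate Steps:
o = 51 (o = -4 + (-6*(-9) + 1) = -4 + (54 + 1) = -4 + 55 = 51)
-481 + o*329 = -481 + 51*329 = -481 + 16779 = 16298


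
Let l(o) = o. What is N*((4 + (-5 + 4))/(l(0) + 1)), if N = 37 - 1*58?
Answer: -63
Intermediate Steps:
N = -21 (N = 37 - 58 = -21)
N*((4 + (-5 + 4))/(l(0) + 1)) = -21*(4 + (-5 + 4))/(0 + 1) = -21*(4 - 1)/1 = -63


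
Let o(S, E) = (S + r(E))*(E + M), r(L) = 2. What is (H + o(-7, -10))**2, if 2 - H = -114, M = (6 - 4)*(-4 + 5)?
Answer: 24336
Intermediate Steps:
M = 2 (M = 2*1 = 2)
H = 116 (H = 2 - 1*(-114) = 2 + 114 = 116)
o(S, E) = (2 + E)*(2 + S) (o(S, E) = (S + 2)*(E + 2) = (2 + S)*(2 + E) = (2 + E)*(2 + S))
(H + o(-7, -10))**2 = (116 + (4 + 2*(-10) + 2*(-7) - 10*(-7)))**2 = (116 + (4 - 20 - 14 + 70))**2 = (116 + 40)**2 = 156**2 = 24336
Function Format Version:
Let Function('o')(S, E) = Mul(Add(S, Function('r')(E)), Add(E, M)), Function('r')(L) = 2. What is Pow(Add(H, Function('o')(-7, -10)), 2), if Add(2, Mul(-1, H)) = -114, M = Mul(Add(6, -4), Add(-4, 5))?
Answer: 24336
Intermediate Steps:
M = 2 (M = Mul(2, 1) = 2)
H = 116 (H = Add(2, Mul(-1, -114)) = Add(2, 114) = 116)
Function('o')(S, E) = Mul(Add(2, E), Add(2, S)) (Function('o')(S, E) = Mul(Add(S, 2), Add(E, 2)) = Mul(Add(2, S), Add(2, E)) = Mul(Add(2, E), Add(2, S)))
Pow(Add(H, Function('o')(-7, -10)), 2) = Pow(Add(116, Add(4, Mul(2, -10), Mul(2, -7), Mul(-10, -7))), 2) = Pow(Add(116, Add(4, -20, -14, 70)), 2) = Pow(Add(116, 40), 2) = Pow(156, 2) = 24336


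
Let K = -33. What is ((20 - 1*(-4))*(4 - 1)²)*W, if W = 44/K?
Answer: -288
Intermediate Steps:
W = -4/3 (W = 44/(-33) = 44*(-1/33) = -4/3 ≈ -1.3333)
((20 - 1*(-4))*(4 - 1)²)*W = ((20 - 1*(-4))*(4 - 1)²)*(-4/3) = ((20 + 4)*3²)*(-4/3) = (24*9)*(-4/3) = 216*(-4/3) = -288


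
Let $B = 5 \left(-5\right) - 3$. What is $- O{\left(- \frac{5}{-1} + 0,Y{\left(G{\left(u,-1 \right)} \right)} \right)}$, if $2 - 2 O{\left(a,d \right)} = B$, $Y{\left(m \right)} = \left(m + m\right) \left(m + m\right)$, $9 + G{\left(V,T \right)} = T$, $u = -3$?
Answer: $-15$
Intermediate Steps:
$G{\left(V,T \right)} = -9 + T$
$Y{\left(m \right)} = 4 m^{2}$ ($Y{\left(m \right)} = 2 m 2 m = 4 m^{2}$)
$B = -28$ ($B = -25 - 3 = -28$)
$O{\left(a,d \right)} = 15$ ($O{\left(a,d \right)} = 1 - -14 = 1 + 14 = 15$)
$- O{\left(- \frac{5}{-1} + 0,Y{\left(G{\left(u,-1 \right)} \right)} \right)} = \left(-1\right) 15 = -15$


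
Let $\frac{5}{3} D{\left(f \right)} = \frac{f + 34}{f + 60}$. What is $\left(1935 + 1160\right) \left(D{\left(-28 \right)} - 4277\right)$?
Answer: $- \frac{211791469}{16} \approx -1.3237 \cdot 10^{7}$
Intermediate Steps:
$D{\left(f \right)} = \frac{3 \left(34 + f\right)}{5 \left(60 + f\right)}$ ($D{\left(f \right)} = \frac{3 \frac{f + 34}{f + 60}}{5} = \frac{3 \frac{34 + f}{60 + f}}{5} = \frac{3 \left(34 + f\right)}{5 \left(60 + f\right)}$)
$\left(1935 + 1160\right) \left(D{\left(-28 \right)} - 4277\right) = \left(1935 + 1160\right) \left(\frac{3 \left(34 - 28\right)}{5 \left(60 - 28\right)} - 4277\right) = 3095 \left(\frac{3}{5} \cdot \frac{1}{32} \cdot 6 - 4277\right) = 3095 \left(\frac{9}{80} - 4277\right) = 3095 \left(- \frac{342151}{80}\right) = - \frac{211791469}{16}$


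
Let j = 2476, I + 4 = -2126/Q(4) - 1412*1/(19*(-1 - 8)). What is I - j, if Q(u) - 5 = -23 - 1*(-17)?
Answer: -59122/171 ≈ -345.74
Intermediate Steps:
Q(u) = -1 (Q(u) = 5 + (-23 - 1*(-17)) = 5 + (-23 + 17) = 5 - 6 = -1)
I = 364274/171 (I = -4 + (-2126/(-1) - 1412*1/(19*(-1 - 8))) = -4 + (-2126*(-1) - 1412/((-9*19))) = -4 + (2126 - 1412/(-171)) = -4 + (2126 - 1412*(-1/171)) = -4 + (2126 + 1412/171) = -4 + 364958/171 = 364274/171 ≈ 2130.3)
I - j = 364274/171 - 1*2476 = 364274/171 - 2476 = -59122/171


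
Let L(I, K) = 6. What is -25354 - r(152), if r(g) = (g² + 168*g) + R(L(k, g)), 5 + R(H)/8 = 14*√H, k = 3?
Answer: -73954 - 112*√6 ≈ -74228.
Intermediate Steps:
R(H) = -40 + 112*√H (R(H) = -40 + 8*(14*√H) = -40 + 112*√H)
r(g) = -40 + g² + 112*√6 + 168*g (r(g) = (g² + 168*g) + (-40 + 112*√6) = -40 + g² + 112*√6 + 168*g)
-25354 - r(152) = -25354 - (-40 + 152² + 112*√6 + 168*152) = -25354 - (-40 + 23104 + 112*√6 + 25536) = -25354 - (48600 + 112*√6) = -25354 + (-48600 - 112*√6) = -73954 - 112*√6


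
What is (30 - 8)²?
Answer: 484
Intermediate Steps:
(30 - 8)² = 22² = 484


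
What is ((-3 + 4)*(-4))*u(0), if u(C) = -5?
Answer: 20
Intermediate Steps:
((-3 + 4)*(-4))*u(0) = ((-3 + 4)*(-4))*(-5) = (1*(-4))*(-5) = -4*(-5) = 20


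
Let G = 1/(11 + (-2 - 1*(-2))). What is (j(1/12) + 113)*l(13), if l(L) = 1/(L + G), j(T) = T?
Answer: 14927/1728 ≈ 8.6383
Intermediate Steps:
G = 1/11 (G = 1/(11 + (-2 + 2)) = 1/(11 + 0) = 1/11 ≈ 0.090909)
l(L) = 1/(1/11 + L) (l(L) = 1/(L + 1/11) = 1/(1/11 + L))
(j(1/12) + 113)*l(13) = (1/12 + 113)*(11/(1 + 11*13)) = (1/12 + 113)*(11/(1 + 143)) = 1357*(11/144)/12 = 1357*(11*(1/144))/12 = (1357/12)*(11/144) = 14927/1728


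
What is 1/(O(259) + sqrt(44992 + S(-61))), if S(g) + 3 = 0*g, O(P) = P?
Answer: 37/3156 - sqrt(44989)/22092 ≈ 0.0021227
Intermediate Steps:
S(g) = -3 (S(g) = -3 + 0*g = -3 + 0 = -3)
1/(O(259) + sqrt(44992 + S(-61))) = 1/(259 + sqrt(44992 - 3)) = 1/(259 + sqrt(44989))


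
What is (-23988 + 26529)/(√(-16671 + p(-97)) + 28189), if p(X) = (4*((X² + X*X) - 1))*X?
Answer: 10232607/114562484 - 363*I*√7317667/114562484 ≈ 0.089319 - 0.0085714*I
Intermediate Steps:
p(X) = X*(-4 + 8*X²) (p(X) = (4*((X² + X²) - 1))*X = (4*(2*X² - 1))*X = (4*(-1 + 2*X²))*X = (-4 + 8*X²)*X = X*(-4 + 8*X²))
(-23988 + 26529)/(√(-16671 + p(-97)) + 28189) = (-23988 + 26529)/(√(-16671 + (-4*(-97) + 8*(-97)³)) + 28189) = 2541/(√(-16671 + (388 + 8*(-912673))) + 28189) = 2541/(√(-16671 + (388 - 7301384)) + 28189) = 2541/(√(-16671 - 7300996) + 28189) = 2541/(√(-7317667) + 28189) = 2541/(I*√7317667 + 28189) = 2541/(28189 + I*√7317667)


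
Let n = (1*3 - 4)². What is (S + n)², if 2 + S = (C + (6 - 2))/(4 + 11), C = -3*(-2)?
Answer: ⅑ ≈ 0.11111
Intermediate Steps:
C = 6
S = -4/3 (S = -2 + (6 + (6 - 2))/(4 + 11) = -2 + (6 + 4)/15 = -2 + (1/15)*10 = -2 + ⅔ = -4/3 ≈ -1.3333)
n = 1 (n = (3 - 4)² = (-1)² = 1)
(S + n)² = (-4/3 + 1)² = (-⅓)² = ⅑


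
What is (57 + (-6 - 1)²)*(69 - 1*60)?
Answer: 954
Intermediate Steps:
(57 + (-6 - 1)²)*(69 - 1*60) = (57 + (-7)²)*(69 - 60) = (57 + 49)*9 = 106*9 = 954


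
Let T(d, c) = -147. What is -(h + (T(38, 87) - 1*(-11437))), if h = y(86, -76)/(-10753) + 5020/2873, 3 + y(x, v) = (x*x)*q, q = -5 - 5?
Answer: -349052611769/30893369 ≈ -11299.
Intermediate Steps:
q = -10
y(x, v) = -3 - 10*x² (y(x, v) = -3 + (x*x)*(-10) = -3 + x²*(-10) = -3 - 10*x²)
h = 266475759/30893369 (h = (-3 - 10*86²)/(-10753) + 5020/2873 = (-3 - 10*7396)*(-1/10753) + 5020*(1/2873) = (-3 - 73960)*(-1/10753) + 5020/2873 = -73963*(-1/10753) + 5020/2873 = 73963/10753 + 5020/2873 = 266475759/30893369 ≈ 8.6257)
-(h + (T(38, 87) - 1*(-11437))) = -(266475759/30893369 + (-147 - 1*(-11437))) = -(266475759/30893369 + (-147 + 11437)) = -(266475759/30893369 + 11290) = -1*349052611769/30893369 = -349052611769/30893369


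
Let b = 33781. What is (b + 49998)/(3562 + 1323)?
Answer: 83779/4885 ≈ 17.150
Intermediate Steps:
(b + 49998)/(3562 + 1323) = (33781 + 49998)/(3562 + 1323) = 83779/4885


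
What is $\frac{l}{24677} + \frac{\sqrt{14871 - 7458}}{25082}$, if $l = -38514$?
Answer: $- \frac{38514}{24677} + \frac{\sqrt{7413}}{25082} \approx -1.5573$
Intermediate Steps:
$\frac{l}{24677} + \frac{\sqrt{14871 - 7458}}{25082} = - \frac{38514}{24677} + \frac{\sqrt{14871 - 7458}}{25082} = \left(-38514\right) \frac{1}{24677} + \sqrt{7413} \cdot \frac{1}{25082} = - \frac{38514}{24677} + \frac{\sqrt{7413}}{25082}$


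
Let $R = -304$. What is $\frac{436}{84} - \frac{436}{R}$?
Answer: $\frac{10573}{1596} \approx 6.6247$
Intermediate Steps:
$\frac{436}{84} - \frac{436}{R} = \frac{436}{84} - \frac{436}{-304} = 436 \cdot \frac{1}{84} - - \frac{109}{76} = \frac{109}{21} + \frac{109}{76} = \frac{10573}{1596}$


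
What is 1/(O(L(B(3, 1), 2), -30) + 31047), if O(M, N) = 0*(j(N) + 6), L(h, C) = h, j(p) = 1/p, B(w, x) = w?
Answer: 1/31047 ≈ 3.2209e-5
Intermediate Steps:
O(M, N) = 0 (O(M, N) = 0*(1/N + 6) = 0*(6 + 1/N) = 0)
1/(O(L(B(3, 1), 2), -30) + 31047) = 1/(0 + 31047) = 1/31047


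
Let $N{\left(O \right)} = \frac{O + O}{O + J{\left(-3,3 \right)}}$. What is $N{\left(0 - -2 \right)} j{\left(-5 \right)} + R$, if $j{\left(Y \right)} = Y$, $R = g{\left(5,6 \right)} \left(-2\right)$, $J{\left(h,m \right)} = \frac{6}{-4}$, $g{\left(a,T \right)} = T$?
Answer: $-52$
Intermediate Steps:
$J{\left(h,m \right)} = - \frac{3}{2}$ ($J{\left(h,m \right)} = 6 \left(- \frac{1}{4}\right) = - \frac{3}{2}$)
$R = -12$ ($R = 6 \left(-2\right) = -12$)
$N{\left(O \right)} = \frac{2 O}{- \frac{3}{2} + O}$ ($N{\left(O \right)} = \frac{O + O}{O - \frac{3}{2}} = \frac{2 O}{- \frac{3}{2} + O}$)
$N{\left(0 - -2 \right)} j{\left(-5 \right)} + R = \frac{4 \left(0 - -2\right)}{-3 + 2 \left(0 - -2\right)} \left(-5\right) - 12 = \frac{4 \left(0 + 2\right)}{-3 + 2 \left(0 + 2\right)} \left(-5\right) - 12 = 4 \cdot 2 \frac{1}{-3 + 2 \cdot 2} \left(-5\right) - 12 = 4 \cdot 2 \frac{1}{-3 + 4} \left(-5\right) - 12 = 4 \cdot 2 \cdot 1^{-1} \left(-5\right) - 12 = 4 \cdot 2 \cdot 1 \left(-5\right) - 12 = 8 \left(-5\right) - 12 = -40 - 12 = -52$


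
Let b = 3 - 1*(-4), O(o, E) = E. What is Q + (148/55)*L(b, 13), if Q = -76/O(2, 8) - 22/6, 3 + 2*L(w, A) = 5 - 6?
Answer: -6121/330 ≈ -18.548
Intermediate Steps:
b = 7 (b = 3 + 4 = 7)
L(w, A) = -2 (L(w, A) = -3/2 + (5 - 6)/2 = -3/2 + (½)*(-1) = -3/2 - ½ = -2)
Q = -79/6 (Q = -76/8 - 22/6 = -76*⅛ - 22*⅙ = -19/2 - 11/3 = -79/6 ≈ -13.167)
Q + (148/55)*L(b, 13) = -79/6 + (148/55)*(-2) = -79/6 - 296/55 = -6121/330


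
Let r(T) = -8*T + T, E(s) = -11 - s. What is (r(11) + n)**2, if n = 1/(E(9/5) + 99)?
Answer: 1101045124/185761 ≈ 5927.2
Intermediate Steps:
r(T) = -7*T
n = 5/431 (n = 1/((-11 - 9/5) + 99) = 1/(-64/5 + 99) = 1/(431/5) = 5/431 ≈ 0.011601)
(r(11) + n)**2 = (-7*11 + 5/431)**2 = (-77 + 5/431)**2 = (-33182/431)**2 = 1101045124/185761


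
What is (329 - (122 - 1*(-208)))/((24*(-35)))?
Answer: 1/840 ≈ 0.0011905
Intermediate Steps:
(329 - (122 - 1*(-208)))/((24*(-35))) = (329 - (122 + 208))/(-840) = (329 - 1*330)*(-1/840) = (329 - 330)*(-1/840) = -1*(-1/840) = 1/840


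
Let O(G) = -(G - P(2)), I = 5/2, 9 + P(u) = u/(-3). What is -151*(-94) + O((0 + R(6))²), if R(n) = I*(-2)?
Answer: 42478/3 ≈ 14159.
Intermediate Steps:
P(u) = -9 - u/3 (P(u) = -9 + u/(-3) = -9 + u*(-⅓) = -9 - u/3)
I = 5/2 (I = 5*(½) = 5/2 ≈ 2.5000)
R(n) = -5 (R(n) = (5/2)*(-2) = -5)
O(G) = -29/3 - G (O(G) = -(G - (-9 - ⅓*2)) = -(G - (-9 - ⅔)) = -(G - 1*(-29/3)) = -(G + 29/3) = -(29/3 + G) = -29/3 - G)
-151*(-94) + O((0 + R(6))²) = -151*(-94) + (-29/3 - (0 - 5)²) = 14194 + (-29/3 - 1*(-5)²) = 14194 + (-29/3 - 1*25) = 14194 + (-29/3 - 25) = 14194 - 104/3 = 42478/3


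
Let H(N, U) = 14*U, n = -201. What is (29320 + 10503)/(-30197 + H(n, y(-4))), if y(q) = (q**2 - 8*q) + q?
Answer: -39823/29581 ≈ -1.3462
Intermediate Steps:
y(q) = q**2 - 7*q
(29320 + 10503)/(-30197 + H(n, y(-4))) = (29320 + 10503)/(-30197 + 14*(-4*(-7 - 4))) = 39823/(-30197 + 14*(-4*(-11))) = 39823/(-30197 + 14*44) = 39823/(-30197 + 616) = 39823/(-29581) = 39823*(-1/29581) = -39823/29581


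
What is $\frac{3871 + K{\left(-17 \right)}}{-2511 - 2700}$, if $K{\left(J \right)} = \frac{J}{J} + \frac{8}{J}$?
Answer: $- \frac{65816}{88587} \approx -0.74295$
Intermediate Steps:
$K{\left(J \right)} = 1 + \frac{8}{J}$
$\frac{3871 + K{\left(-17 \right)}}{-2511 - 2700} = \frac{3871 + \frac{8 - 17}{-17}}{-2511 - 2700} = \frac{3871 - - \frac{9}{17}}{-5211} = \left(3871 + \frac{9}{17}\right) \left(- \frac{1}{5211}\right) = \frac{65816}{17} \left(- \frac{1}{5211}\right) = - \frac{65816}{88587}$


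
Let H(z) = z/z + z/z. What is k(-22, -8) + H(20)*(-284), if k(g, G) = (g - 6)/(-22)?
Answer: -6234/11 ≈ -566.73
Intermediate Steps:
H(z) = 2 (H(z) = 1 + 1 = 2)
k(g, G) = 3/11 - g/22 (k(g, G) = (-6 + g)*(-1/22) = 3/11 - g/22)
k(-22, -8) + H(20)*(-284) = (3/11 - 1/22*(-22)) + 2*(-284) = (3/11 + 1) - 568 = 14/11 - 568 = -6234/11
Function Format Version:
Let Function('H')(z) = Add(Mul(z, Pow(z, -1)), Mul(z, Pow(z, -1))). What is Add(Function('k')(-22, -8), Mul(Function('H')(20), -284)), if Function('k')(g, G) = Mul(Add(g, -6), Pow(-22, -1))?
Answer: Rational(-6234, 11) ≈ -566.73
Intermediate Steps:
Function('H')(z) = 2 (Function('H')(z) = Add(1, 1) = 2)
Function('k')(g, G) = Add(Rational(3, 11), Mul(Rational(-1, 22), g)) (Function('k')(g, G) = Mul(Add(-6, g), Rational(-1, 22)) = Add(Rational(3, 11), Mul(Rational(-1, 22), g)))
Add(Function('k')(-22, -8), Mul(Function('H')(20), -284)) = Add(Add(Rational(3, 11), Mul(Rational(-1, 22), -22)), Mul(2, -284)) = Add(Add(Rational(3, 11), 1), -568) = Add(Rational(14, 11), -568) = Rational(-6234, 11)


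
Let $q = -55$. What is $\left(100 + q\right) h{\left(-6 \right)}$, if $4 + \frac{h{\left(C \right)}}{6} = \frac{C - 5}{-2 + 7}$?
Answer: $-1674$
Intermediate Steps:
$h{\left(C \right)} = -30 + \frac{6 C}{5}$ ($h{\left(C \right)} = -24 + 6 \frac{C - 5}{-2 + 7} = -24 + 6 \frac{-5 + C}{5} = -24 + 6 \left(-5 + C\right) \frac{1}{5} = -24 + 6 \left(-1 + \frac{C}{5}\right) = -24 + \left(-6 + \frac{6 C}{5}\right) = -30 + \frac{6 C}{5}$)
$\left(100 + q\right) h{\left(-6 \right)} = \left(100 - 55\right) \left(-30 + \frac{6}{5} \left(-6\right)\right) = 45 \left(-30 - \frac{36}{5}\right) = 45 \left(- \frac{186}{5}\right) = -1674$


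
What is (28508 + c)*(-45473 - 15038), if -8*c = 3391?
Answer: -13595187903/8 ≈ -1.6994e+9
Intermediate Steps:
c = -3391/8 (c = -⅛*3391 = -3391/8 ≈ -423.88)
(28508 + c)*(-45473 - 15038) = (28508 - 3391/8)*(-45473 - 15038) = (224673/8)*(-60511) = -13595187903/8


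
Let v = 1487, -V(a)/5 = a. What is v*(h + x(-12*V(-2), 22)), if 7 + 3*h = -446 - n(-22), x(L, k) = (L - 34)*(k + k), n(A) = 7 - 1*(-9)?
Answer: -30925139/3 ≈ -1.0308e+7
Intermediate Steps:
n(A) = 16 (n(A) = 7 + 9 = 16)
V(a) = -5*a
x(L, k) = 2*k*(-34 + L) (x(L, k) = (-34 + L)*(2*k) = 2*k*(-34 + L))
h = -469/3 (h = -7/3 + (-446 - 1*16)/3 = -7/3 + (-446 - 16)/3 = -7/3 + (⅓)*(-462) = -7/3 - 154 = -469/3 ≈ -156.33)
v*(h + x(-12*V(-2), 22)) = 1487*(-469/3 + 2*22*(-34 - (-60)*(-2))) = 1487*(-469/3 + 2*22*(-34 - 12*10)) = 1487*(-469/3 + 2*22*(-34 - 120)) = 1487*(-469/3 + 2*22*(-154)) = 1487*(-469/3 - 6776) = 1487*(-20797/3) = -30925139/3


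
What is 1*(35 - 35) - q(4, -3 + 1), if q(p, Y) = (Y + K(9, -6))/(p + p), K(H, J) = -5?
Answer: 7/8 ≈ 0.87500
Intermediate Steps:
q(p, Y) = (-5 + Y)/(2*p) (q(p, Y) = (Y - 5)/(p + p) = (-5 + Y)/((2*p)) = (-5 + Y)*(1/(2*p)) = (-5 + Y)/(2*p))
1*(35 - 35) - q(4, -3 + 1) = 1*(35 - 35) - (-5 + (-3 + 1))/(2*4) = 1*0 - (-5 - 2)/(2*4) = 0 - (-7)/(2*4) = 0 - 1*(-7/8) = 0 + 7/8 = 7/8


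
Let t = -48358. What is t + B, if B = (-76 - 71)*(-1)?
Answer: -48211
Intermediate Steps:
B = 147 (B = -147*(-1) = 147)
t + B = -48358 + 147 = -48211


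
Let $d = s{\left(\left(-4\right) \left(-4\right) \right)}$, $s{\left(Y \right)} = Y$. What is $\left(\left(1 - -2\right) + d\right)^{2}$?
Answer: $361$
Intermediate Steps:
$d = 16$ ($d = \left(-4\right) \left(-4\right) = 16$)
$\left(\left(1 - -2\right) + d\right)^{2} = \left(\left(1 - -2\right) + 16\right)^{2} = \left(\left(1 + 2\right) + 16\right)^{2} = \left(3 + 16\right)^{2} = 19^{2} = 361$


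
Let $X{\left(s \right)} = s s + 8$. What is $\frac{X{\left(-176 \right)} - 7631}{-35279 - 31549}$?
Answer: $- \frac{23353}{66828} \approx -0.34945$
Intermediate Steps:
$X{\left(s \right)} = 8 + s^{2}$ ($X{\left(s \right)} = s^{2} + 8 = 8 + s^{2}$)
$\frac{X{\left(-176 \right)} - 7631}{-35279 - 31549} = \frac{\left(8 + \left(-176\right)^{2}\right) - 7631}{-35279 - 31549} = \frac{\left(8 + 30976\right) - 7631}{-35279 - 31549} = \frac{30984 - 7631}{-66828} = 23353 \left(- \frac{1}{66828}\right) = - \frac{23353}{66828}$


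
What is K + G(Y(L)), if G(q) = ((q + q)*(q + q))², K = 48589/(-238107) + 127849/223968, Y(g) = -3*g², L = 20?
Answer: 196589624190568573262299/5925372064 ≈ 3.3178e+13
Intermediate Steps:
K = 2173262299/5925372064 (K = 48589*(-1/238107) + 127849*(1/223968) = -48589/238107 + 127849/223968 = 2173262299/5925372064 ≈ 0.36677)
G(q) = 16*q⁴ (G(q) = ((2*q)*(2*q))² = (4*q²)² = 16*q⁴)
K + G(Y(L)) = 2173262299/5925372064 + 16*(-3*20²)⁴ = 2173262299/5925372064 + 16*(-3*400)⁴ = 2173262299/5925372064 + 16*(-1200)⁴ = 2173262299/5925372064 + 16*2073600000000 = 2173262299/5925372064 + 33177600000000 = 196589624190568573262299/5925372064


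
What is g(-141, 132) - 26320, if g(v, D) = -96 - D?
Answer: -26548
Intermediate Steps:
g(-141, 132) - 26320 = (-96 - 1*132) - 26320 = (-96 - 132) - 26320 = -228 - 26320 = -26548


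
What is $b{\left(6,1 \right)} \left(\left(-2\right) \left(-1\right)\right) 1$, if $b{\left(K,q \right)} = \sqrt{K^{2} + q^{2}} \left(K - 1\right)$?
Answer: $10 \sqrt{37} \approx 60.828$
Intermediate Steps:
$b{\left(K,q \right)} = \sqrt{K^{2} + q^{2}} \left(-1 + K\right)$
$b{\left(6,1 \right)} \left(\left(-2\right) \left(-1\right)\right) 1 = \sqrt{6^{2} + 1^{2}} \left(-1 + 6\right) \left(\left(-2\right) \left(-1\right)\right) 1 = \sqrt{36 + 1} \cdot 5 \cdot 2 \cdot 1 = \sqrt{37} \cdot 5 \cdot 2 \cdot 1 = 5 \sqrt{37} \cdot 2 \cdot 1 = 10 \sqrt{37} \cdot 1 = 10 \sqrt{37}$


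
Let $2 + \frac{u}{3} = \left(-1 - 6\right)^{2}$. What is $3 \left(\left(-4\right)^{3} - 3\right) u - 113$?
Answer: $-28454$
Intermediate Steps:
$u = 141$ ($u = -6 + 3 \left(-1 - 6\right)^{2} = -6 + 3 \left(-7\right)^{2} = -6 + 3 \cdot 49 = -6 + 147 = 141$)
$3 \left(\left(-4\right)^{3} - 3\right) u - 113 = 3 \left(\left(-4\right)^{3} - 3\right) 141 - 113 = 3 \left(-64 - 3\right) 141 - 113 = 3 \left(-67\right) 141 - 113 = \left(-201\right) 141 - 113 = -28341 - 113 = -28454$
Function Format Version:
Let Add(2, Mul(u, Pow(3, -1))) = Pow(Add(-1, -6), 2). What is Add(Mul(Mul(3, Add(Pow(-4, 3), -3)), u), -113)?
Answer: -28454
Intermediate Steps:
u = 141 (u = Add(-6, Mul(3, Pow(Add(-1, -6), 2))) = Add(-6, Mul(3, Pow(-7, 2))) = Add(-6, Mul(3, 49)) = Add(-6, 147) = 141)
Add(Mul(Mul(3, Add(Pow(-4, 3), -3)), u), -113) = Add(Mul(Mul(3, Add(Pow(-4, 3), -3)), 141), -113) = Add(Mul(Mul(3, Add(-64, -3)), 141), -113) = Add(Mul(Mul(3, -67), 141), -113) = Add(Mul(-201, 141), -113) = Add(-28341, -113) = -28454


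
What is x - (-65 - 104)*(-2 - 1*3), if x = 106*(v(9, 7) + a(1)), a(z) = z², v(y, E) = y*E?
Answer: 5939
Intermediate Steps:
v(y, E) = E*y
x = 6784 (x = 106*(7*9 + 1²) = 106*(63 + 1) = 106*64 = 6784)
x - (-65 - 104)*(-2 - 1*3) = 6784 - (-65 - 104)*(-2 - 1*3) = 6784 - (-169)*(-2 - 3) = 6784 - (-169)*(-5) = 6784 - 1*845 = 6784 - 845 = 5939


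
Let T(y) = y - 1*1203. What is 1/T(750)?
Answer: -1/453 ≈ -0.0022075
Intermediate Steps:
T(y) = -1203 + y (T(y) = y - 1203 = -1203 + y)
1/T(750) = 1/(-1203 + 750) = 1/(-453) = -1/453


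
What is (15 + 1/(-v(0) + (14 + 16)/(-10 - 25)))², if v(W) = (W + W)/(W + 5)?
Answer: 6889/36 ≈ 191.36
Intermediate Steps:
v(W) = 2*W/(5 + W) (v(W) = (2*W)/(5 + W) = 2*W/(5 + W))
(15 + 1/(-v(0) + (14 + 16)/(-10 - 25)))² = (15 + 1/(-2*0/(5 + 0) + (14 + 16)/(-10 - 25)))² = (15 + 1/(-2*0/5 + 30/(-35)))² = (15 + 1/(-2*0/5 + 30*(-1/35)))² = (15 + 1/(-1*0 - 6/7))² = (15 + 1/(0 - 6/7))² = (15 + 1/(-6/7))² = (15 - 7/6)² = (83/6)² = 6889/36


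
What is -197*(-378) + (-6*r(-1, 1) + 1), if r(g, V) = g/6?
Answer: 74468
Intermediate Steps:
r(g, V) = g/6 (r(g, V) = g*(⅙) = g/6)
-197*(-378) + (-6*r(-1, 1) + 1) = -197*(-378) + (-(-1) + 1) = 74466 + (-6*(-⅙) + 1) = 74466 + (1 + 1) = 74466 + 2 = 74468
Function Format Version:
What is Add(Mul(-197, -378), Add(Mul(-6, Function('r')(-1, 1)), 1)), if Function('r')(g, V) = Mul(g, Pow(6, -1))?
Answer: 74468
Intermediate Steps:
Function('r')(g, V) = Mul(Rational(1, 6), g) (Function('r')(g, V) = Mul(g, Rational(1, 6)) = Mul(Rational(1, 6), g))
Add(Mul(-197, -378), Add(Mul(-6, Function('r')(-1, 1)), 1)) = Add(Mul(-197, -378), Add(Mul(-6, Mul(Rational(1, 6), -1)), 1)) = Add(74466, Add(Mul(-6, Rational(-1, 6)), 1)) = Add(74466, Add(1, 1)) = Add(74466, 2) = 74468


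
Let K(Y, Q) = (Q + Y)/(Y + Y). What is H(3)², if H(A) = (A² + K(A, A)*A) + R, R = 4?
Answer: 256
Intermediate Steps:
K(Y, Q) = (Q + Y)/(2*Y) (K(Y, Q) = (Q + Y)/((2*Y)) = (Q + Y)*(1/(2*Y)) = (Q + Y)/(2*Y))
H(A) = 4 + A + A² (H(A) = (A² + ((A + A)/(2*A))*A) + 4 = (A² + ((2*A)/(2*A))*A) + 4 = (A² + 1*A) + 4 = (A² + A) + 4 = (A + A²) + 4 = 4 + A + A²)
H(3)² = (4 + 3 + 3²)² = (4 + 3 + 9)² = 16² = 256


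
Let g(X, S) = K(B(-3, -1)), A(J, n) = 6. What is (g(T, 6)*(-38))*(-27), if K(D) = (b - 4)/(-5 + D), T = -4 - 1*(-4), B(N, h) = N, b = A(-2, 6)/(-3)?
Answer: 1539/2 ≈ 769.50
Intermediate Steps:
b = -2 (b = 6/(-3) = 6*(-⅓) = -2)
T = 0 (T = -4 + 4 = 0)
K(D) = -6/(-5 + D) (K(D) = (-2 - 4)/(-5 + D) = -6/(-5 + D))
g(X, S) = ¾ (g(X, S) = -6/(-5 - 3) = -6/(-8) = -6*(-⅛) = ¾)
(g(T, 6)*(-38))*(-27) = ((¾)*(-38))*(-27) = -57/2*(-27) = 1539/2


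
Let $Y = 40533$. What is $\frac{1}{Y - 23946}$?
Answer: $\frac{1}{16587} \approx 6.0288 \cdot 10^{-5}$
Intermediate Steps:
$\frac{1}{Y - 23946} = \frac{1}{40533 - 23946} = \frac{1}{16587}$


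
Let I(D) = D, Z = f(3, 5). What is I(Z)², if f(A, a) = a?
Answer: 25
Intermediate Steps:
Z = 5
I(Z)² = 5² = 25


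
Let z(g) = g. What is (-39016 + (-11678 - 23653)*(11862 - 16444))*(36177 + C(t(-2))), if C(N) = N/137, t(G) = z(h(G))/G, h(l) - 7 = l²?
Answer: 802156244352931/137 ≈ 5.8552e+12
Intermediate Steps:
h(l) = 7 + l²
t(G) = (7 + G²)/G
C(N) = N/137 (C(N) = N*(1/137) = N/137)
(-39016 + (-11678 - 23653)*(11862 - 16444))*(36177 + C(t(-2))) = (-39016 + (-11678 - 23653)*(11862 - 16444))*(36177 + (-2 + 7/(-2))/137) = (-39016 - 35331*(-4582))*(36177 + (-2 + 7*(-½))/137) = (-39016 + 161886642)*(36177 + (-2 - 7/2)/137) = 161847626*(36177 + (1/137)*(-11/2)) = 161847626*(36177 - 11/274) = 161847626*(9912487/274) = 802156244352931/137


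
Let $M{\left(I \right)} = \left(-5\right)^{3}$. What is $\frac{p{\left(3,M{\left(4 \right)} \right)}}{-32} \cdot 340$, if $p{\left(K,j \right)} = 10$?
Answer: $- \frac{425}{4} \approx -106.25$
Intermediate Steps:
$M{\left(I \right)} = -125$
$\frac{p{\left(3,M{\left(4 \right)} \right)}}{-32} \cdot 340 = \frac{10}{-32} \cdot 340 = 10 \left(- \frac{1}{32}\right) 340 = \left(- \frac{5}{16}\right) 340 = - \frac{425}{4}$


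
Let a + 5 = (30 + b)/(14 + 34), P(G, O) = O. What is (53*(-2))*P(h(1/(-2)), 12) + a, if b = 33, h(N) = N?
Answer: -20411/16 ≈ -1275.7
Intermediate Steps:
a = -59/16 (a = -5 + (30 + 33)/(14 + 34) = -5 + 63/48 = -5 + 63*(1/48) = -5 + 21/16 = -59/16 ≈ -3.6875)
(53*(-2))*P(h(1/(-2)), 12) + a = (53*(-2))*12 - 59/16 = -106*12 - 59/16 = -1272 - 59/16 = -20411/16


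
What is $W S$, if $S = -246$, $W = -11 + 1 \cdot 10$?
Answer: $246$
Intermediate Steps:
$W = -1$ ($W = -11 + 10 = -1$)
$W S = \left(-1\right) \left(-246\right) = 246$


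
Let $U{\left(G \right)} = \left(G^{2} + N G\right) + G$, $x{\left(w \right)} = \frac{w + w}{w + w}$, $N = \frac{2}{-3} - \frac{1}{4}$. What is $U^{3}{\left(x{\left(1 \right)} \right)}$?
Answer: $\frac{2197}{1728} \approx 1.2714$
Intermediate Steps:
$N = - \frac{11}{12}$ ($N = 2 \left(- \frac{1}{3}\right) - \frac{1}{4} = - \frac{2}{3} - \frac{1}{4} = - \frac{11}{12} \approx -0.91667$)
$x{\left(w \right)} = 1$ ($x{\left(w \right)} = \frac{2 w}{2 w} = 2 w \frac{1}{2 w} = 1$)
$U{\left(G \right)} = G^{2} + \frac{G}{12}$ ($U{\left(G \right)} = \left(G^{2} - \frac{11 G}{12}\right) + G = G^{2} + \frac{G}{12}$)
$U^{3}{\left(x{\left(1 \right)} \right)} = \left(1 \left(\frac{1}{12} + 1\right)\right)^{3} = \left(1 \cdot \frac{13}{12}\right)^{3} = \left(\frac{13}{12}\right)^{3} = \frac{2197}{1728}$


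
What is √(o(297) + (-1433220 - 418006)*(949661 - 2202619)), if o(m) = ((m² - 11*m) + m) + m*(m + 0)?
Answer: 466*√10681301 ≈ 1.5230e+6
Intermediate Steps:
o(m) = -10*m + 2*m² (o(m) = (m² - 10*m) + m*m = (m² - 10*m) + m² = -10*m + 2*m²)
√(o(297) + (-1433220 - 418006)*(949661 - 2202619)) = √(2*297*(-5 + 297) + (-1433220 - 418006)*(949661 - 2202619)) = √(2*297*292 - 1851226*(-1252958)) = √(173448 + 2319508426508) = √2319508599956 = 466*√10681301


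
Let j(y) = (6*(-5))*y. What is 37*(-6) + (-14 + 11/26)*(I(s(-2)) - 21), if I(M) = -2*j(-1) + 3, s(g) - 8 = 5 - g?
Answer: 837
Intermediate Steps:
j(y) = -30*y
s(g) = 13 - g (s(g) = 8 + (5 - g) = 13 - g)
I(M) = -57 (I(M) = -(-60)*(-1) + 3 = -2*30 + 3 = -60 + 3 = -57)
37*(-6) + (-14 + 11/26)*(I(s(-2)) - 21) = 37*(-6) + (-14 + 11/26)*(-57 - 21) = -222 + (-14 + 11*(1/26))*(-78) = -222 + (-14 + 11/26)*(-78) = -222 - 353/26*(-78) = -222 + 1059 = 837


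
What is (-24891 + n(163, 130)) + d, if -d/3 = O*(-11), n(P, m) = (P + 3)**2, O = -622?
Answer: -17861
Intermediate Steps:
n(P, m) = (3 + P)**2
d = -20526 (d = -(-1866)*(-11) = -3*6842 = -20526)
(-24891 + n(163, 130)) + d = (-24891 + (3 + 163)**2) - 20526 = (-24891 + 166**2) - 20526 = (-24891 + 27556) - 20526 = 2665 - 20526 = -17861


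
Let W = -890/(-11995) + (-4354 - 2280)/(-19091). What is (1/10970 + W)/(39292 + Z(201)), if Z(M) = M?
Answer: 211911208389/19842010650396890 ≈ 1.0680e-5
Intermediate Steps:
W = 19313164/45799309 (W = -890*(-1/11995) - 6634*(-1/19091) = 178/2399 + 6634/19091 = 19313164/45799309 ≈ 0.42169)
(1/10970 + W)/(39292 + Z(201)) = (1/10970 + 19313164/45799309)/(39292 + 201) = (1/10970 + 19313164/45799309)/39493 = (211911208389/502418419730)*(1/39493) = 211911208389/19842010650396890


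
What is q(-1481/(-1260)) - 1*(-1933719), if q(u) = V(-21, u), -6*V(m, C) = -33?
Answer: 3867449/2 ≈ 1.9337e+6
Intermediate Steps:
V(m, C) = 11/2 (V(m, C) = -1/6*(-33) = 11/2)
q(u) = 11/2
q(-1481/(-1260)) - 1*(-1933719) = 11/2 - 1*(-1933719) = 11/2 + 1933719 = 3867449/2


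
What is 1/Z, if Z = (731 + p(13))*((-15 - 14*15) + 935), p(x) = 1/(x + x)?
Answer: 13/6747485 ≈ 1.9266e-6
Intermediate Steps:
p(x) = 1/(2*x)
Z = 6747485/13 (Z = (731 + (1/2)/13)*((-15 - 14*15) + 935) = (731 + (1/2)*(1/13))*((-15 - 210) + 935) = (731 + 1/26)*(-225 + 935) = (19007/26)*710 = 6747485/13 ≈ 5.1904e+5)
1/Z = 1/(6747485/13) = 13/6747485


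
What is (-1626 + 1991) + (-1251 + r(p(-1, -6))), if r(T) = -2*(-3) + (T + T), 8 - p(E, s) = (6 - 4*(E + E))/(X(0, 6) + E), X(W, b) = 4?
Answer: -2620/3 ≈ -873.33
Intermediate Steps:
p(E, s) = 8 - (6 - 8*E)/(4 + E) (p(E, s) = 8 - (6 - 4*(E + E))/(4 + E) = 8 - (6 - 8*E)/(4 + E))
r(T) = 6 + 2*T
(-1626 + 1991) + (-1251 + r(p(-1, -6))) = (-1626 + 1991) + (-1251 + (6 + 2*(2*(13 + 8*(-1))/(4 - 1)))) = 365 + (-1251 + (6 + 2*(2*(13 - 8)/3))) = 365 + (-1251 + (6 + 2*(2*(⅓)*5))) = 365 + (-1251 + (6 + 2*(10/3))) = 365 + (-1251 + (6 + 20/3)) = 365 + (-1251 + 38/3) = 365 - 3715/3 = -2620/3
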